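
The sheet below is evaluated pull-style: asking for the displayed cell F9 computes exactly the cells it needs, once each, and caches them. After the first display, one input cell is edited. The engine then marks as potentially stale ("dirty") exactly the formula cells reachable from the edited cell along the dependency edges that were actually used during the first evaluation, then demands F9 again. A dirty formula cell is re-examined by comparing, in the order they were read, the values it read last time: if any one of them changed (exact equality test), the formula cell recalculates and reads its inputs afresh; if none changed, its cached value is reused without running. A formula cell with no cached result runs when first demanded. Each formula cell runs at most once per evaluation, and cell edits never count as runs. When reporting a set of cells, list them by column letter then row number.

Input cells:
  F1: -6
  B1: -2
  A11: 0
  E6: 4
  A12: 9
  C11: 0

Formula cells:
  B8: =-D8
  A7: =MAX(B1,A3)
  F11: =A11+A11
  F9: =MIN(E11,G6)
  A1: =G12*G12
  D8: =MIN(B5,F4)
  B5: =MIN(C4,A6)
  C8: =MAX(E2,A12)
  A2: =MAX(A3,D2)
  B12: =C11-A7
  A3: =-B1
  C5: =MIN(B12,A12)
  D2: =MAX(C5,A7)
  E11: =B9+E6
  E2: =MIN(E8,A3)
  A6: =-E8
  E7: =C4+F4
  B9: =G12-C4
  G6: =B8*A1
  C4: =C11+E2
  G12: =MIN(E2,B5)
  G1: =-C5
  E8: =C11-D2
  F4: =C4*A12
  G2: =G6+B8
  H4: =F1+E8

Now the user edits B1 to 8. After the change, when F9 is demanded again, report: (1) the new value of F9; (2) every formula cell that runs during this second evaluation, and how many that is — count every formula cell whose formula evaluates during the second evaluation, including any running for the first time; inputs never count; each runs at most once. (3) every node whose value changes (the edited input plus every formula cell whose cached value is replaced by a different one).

Demanding F9 again yields 4.
18 formula cells run: A1, A3, A6, A7, B5, B8, B9, B12, C4, C5, D2, D8, E2, E8, F4, F9, G6, G12.
The nodes whose values change: A1, A3, A6, A7, B1, B5, B8, B12, C4, C5, D2, D8, E2, E8, F4, G6, G12.
Note where the cutoff bites: E11 is checked, finds nothing changed, and keeps its cache.

First demand of the output computes:
  A3 = -(-2) = 2
  A7 = MAX(-2, 2) = 2
  B12 = 0 - 2 = -2
  C5 = MIN(-2, 9) = -2
  D2 = MAX(-2, 2) = 2
  E8 = 0 - 2 = -2
  A6 = -(-2) = 2
  E2 = MIN(-2, 2) = -2
  C4 = 0 + -2 = -2
  B5 = MIN(-2, 2) = -2
  F4 = -2 * 9 = -18
  D8 = MIN(-2, -18) = -18
  B8 = -(-18) = 18
  G12 = MIN(-2, -2) = -2
  A1 = -2 * -2 = 4
  B9 = -2 - -2 = 0
  E11 = 0 + 4 = 4
  G6 = 18 * 4 = 72
  F9 = MIN(4, 72) = 4

After the edit, cleaning proceeds:
  A3: a read changed (B1 -2->8) — executes, giving -8.
  A7: a read changed (B1 -2->8; A3 2->-8) — executes, giving 8.
  B12: a read changed (A7 2->8) — executes, giving -8.
  C5: a read changed (B12 -2->-8) — executes, giving -8.
  D2: a read changed (C5 -2->-8; A7 2->8) — executes, giving 8.
  E8: a read changed (D2 2->8) — executes, giving -8.
  A6: a read changed (E8 -2->-8) — executes, giving 8.
  E2: a read changed (E8 -2->-8; A3 2->-8) — executes, giving -8.
  C4: a read changed (E2 -2->-8) — executes, giving -8.
  B5: a read changed (C4 -2->-8; A6 2->8) — executes, giving -8.
  F4: a read changed (C4 -2->-8) — executes, giving -72.
  D8: a read changed (B5 -2->-8; F4 -18->-72) — executes, giving -72.
  B8: a read changed (D8 -18->-72) — executes, giving 72.
  G12: a read changed (E2 -2->-8; B5 -2->-8) — executes, giving -8.
  A1: a read changed (G12 -2->-8; G12 -2->-8) — executes, giving 64.
  B9: a read changed (G12 -2->-8; C4 -2->-8) — executes, giving 0 — identical to its old value.
  E11: dirty, but its reads are unchanged (B9 unchanged, E6 unchanged); cached 4 stands.
  G6: a read changed (B8 18->72; A1 4->64) — executes, giving 4608.
  F9: a read changed (G6 72->4608) — executes, giving 4 — identical to its old value.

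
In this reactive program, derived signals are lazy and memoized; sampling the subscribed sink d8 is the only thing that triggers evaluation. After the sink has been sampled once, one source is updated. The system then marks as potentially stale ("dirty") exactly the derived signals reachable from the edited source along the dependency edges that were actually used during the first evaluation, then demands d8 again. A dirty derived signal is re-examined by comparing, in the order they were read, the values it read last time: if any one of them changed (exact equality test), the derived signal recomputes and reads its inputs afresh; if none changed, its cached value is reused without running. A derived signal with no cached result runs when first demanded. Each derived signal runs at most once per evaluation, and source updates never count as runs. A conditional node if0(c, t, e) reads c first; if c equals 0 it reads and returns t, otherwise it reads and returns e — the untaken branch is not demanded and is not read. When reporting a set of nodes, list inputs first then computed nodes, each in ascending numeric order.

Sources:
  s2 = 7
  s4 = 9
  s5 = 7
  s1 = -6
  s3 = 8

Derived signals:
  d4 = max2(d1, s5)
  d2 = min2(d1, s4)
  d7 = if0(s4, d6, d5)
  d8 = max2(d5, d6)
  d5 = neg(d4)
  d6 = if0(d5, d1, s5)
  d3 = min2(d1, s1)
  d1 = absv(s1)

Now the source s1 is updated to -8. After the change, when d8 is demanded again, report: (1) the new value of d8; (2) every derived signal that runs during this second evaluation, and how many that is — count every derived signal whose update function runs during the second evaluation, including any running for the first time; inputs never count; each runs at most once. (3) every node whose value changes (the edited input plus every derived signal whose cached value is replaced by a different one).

First demand of the output computes:
  d1 = absv(-6) = 6
  d4 = max2(6, 7) = 7
  d5 = neg(7) = -7
  d6 = if0(d5=-7 -> else branch s5) = 7
  d8 = max2(-7, 7) = 7

After the edit, cleaning proceeds:
  d1: a read changed (s1 -6->-8) — executes, giving 8.
  d4: a read changed (d1 6->8) — executes, giving 8.
  d5: a read changed (d4 7->8) — executes, giving -8.
  d6: a read changed (d5 -7->-8) — executes, giving 7 — identical to its old value.
  d8: a read changed (d5 -7->-8) — executes, giving 7 — identical to its old value.

Demanding d8 again yields 7.
5 derived signals run: d1, d4, d5, d6, d8.
The nodes whose values change: s1, d1, d4, d5.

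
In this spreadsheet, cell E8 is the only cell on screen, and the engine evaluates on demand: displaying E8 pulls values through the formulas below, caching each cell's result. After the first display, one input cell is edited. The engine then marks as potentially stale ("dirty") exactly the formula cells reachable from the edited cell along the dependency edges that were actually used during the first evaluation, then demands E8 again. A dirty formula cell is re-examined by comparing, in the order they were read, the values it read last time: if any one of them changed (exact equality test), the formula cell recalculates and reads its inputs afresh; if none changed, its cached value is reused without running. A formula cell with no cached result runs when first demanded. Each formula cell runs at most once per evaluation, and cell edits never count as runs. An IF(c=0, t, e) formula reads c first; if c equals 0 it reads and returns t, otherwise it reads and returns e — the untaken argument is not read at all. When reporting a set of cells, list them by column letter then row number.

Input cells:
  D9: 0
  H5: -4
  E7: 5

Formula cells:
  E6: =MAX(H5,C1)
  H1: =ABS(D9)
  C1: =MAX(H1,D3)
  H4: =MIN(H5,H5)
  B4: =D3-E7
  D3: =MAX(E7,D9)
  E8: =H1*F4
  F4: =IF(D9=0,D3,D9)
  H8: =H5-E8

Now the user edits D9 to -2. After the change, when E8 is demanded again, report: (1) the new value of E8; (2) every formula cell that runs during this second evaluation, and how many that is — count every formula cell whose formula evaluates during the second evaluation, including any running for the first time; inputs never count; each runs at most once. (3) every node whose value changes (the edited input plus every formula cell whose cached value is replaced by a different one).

E8 now evaluates to -4.
Run set: E8, F4, H1 (3 run).
Changed values: D9, E8, F4, H1.
The important point: the flipped condition redirects demand; D3 is left stale, never re-checked.

Initial pass — values computed on the first demand:
  D3 = MAX(5, 0) = 5
  F4 = IF(D9=0: D9=0 -> then branch D3) = 5
  H1 = ABS(0) = 0
  E8 = 0 * 5 = 0

Second demand — change propagation:
  D3: dirty yet unreached — the second evaluation never asks for it.
  F4: re-runs because D9 0->-2; new result -2.
  H1: re-runs because D9 0->-2; new result 2.
  E8: re-runs because H1 0->2; F4 5->-2; new result -4.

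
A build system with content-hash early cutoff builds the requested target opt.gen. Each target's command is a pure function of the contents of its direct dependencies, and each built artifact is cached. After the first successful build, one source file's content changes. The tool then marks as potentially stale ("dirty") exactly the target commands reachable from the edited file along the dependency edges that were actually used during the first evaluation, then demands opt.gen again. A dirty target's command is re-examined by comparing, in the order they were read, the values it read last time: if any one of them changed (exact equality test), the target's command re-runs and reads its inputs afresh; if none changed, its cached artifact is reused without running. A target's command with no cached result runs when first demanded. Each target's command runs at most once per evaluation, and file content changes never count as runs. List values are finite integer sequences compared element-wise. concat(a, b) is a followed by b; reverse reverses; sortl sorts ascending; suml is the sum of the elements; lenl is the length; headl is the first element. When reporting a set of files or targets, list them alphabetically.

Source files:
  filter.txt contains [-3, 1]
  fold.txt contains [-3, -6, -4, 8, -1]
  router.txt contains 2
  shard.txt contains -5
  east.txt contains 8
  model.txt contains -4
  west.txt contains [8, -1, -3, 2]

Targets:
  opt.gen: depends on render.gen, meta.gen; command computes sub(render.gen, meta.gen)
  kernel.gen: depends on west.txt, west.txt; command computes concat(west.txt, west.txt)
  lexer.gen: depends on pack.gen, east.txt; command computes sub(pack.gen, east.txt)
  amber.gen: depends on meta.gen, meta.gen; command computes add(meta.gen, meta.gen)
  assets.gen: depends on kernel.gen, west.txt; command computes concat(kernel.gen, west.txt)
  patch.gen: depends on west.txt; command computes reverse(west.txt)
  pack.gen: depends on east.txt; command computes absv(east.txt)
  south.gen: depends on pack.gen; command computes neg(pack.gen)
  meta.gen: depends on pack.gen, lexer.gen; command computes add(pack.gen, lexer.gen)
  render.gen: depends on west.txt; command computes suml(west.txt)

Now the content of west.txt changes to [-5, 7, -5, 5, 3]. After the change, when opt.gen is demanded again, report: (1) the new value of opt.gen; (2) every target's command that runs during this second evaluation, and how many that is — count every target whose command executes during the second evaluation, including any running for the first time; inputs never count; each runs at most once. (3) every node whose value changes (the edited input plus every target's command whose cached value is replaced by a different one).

First evaluation (everything demanded from the output):
  pack.gen = absv(8) = 8
  lexer.gen = sub(8, 8) = 0
  meta.gen = add(8, 0) = 8
  render.gen = suml([8, -1, -3, 2]) = 6
  opt.gen = sub(6, 8) = -2

Propagation after the edit:
  render.gen: runs — west.txt [8, -1, -3, 2]->[-5, 7, -5, 5, 3]; result 5.
  opt.gen: runs — render.gen 6->5; result -3.

New value of opt.gen: -3.
Target commands that run: opt.gen, render.gen — 2 in total.
Values that change: opt.gen, render.gen, west.txt.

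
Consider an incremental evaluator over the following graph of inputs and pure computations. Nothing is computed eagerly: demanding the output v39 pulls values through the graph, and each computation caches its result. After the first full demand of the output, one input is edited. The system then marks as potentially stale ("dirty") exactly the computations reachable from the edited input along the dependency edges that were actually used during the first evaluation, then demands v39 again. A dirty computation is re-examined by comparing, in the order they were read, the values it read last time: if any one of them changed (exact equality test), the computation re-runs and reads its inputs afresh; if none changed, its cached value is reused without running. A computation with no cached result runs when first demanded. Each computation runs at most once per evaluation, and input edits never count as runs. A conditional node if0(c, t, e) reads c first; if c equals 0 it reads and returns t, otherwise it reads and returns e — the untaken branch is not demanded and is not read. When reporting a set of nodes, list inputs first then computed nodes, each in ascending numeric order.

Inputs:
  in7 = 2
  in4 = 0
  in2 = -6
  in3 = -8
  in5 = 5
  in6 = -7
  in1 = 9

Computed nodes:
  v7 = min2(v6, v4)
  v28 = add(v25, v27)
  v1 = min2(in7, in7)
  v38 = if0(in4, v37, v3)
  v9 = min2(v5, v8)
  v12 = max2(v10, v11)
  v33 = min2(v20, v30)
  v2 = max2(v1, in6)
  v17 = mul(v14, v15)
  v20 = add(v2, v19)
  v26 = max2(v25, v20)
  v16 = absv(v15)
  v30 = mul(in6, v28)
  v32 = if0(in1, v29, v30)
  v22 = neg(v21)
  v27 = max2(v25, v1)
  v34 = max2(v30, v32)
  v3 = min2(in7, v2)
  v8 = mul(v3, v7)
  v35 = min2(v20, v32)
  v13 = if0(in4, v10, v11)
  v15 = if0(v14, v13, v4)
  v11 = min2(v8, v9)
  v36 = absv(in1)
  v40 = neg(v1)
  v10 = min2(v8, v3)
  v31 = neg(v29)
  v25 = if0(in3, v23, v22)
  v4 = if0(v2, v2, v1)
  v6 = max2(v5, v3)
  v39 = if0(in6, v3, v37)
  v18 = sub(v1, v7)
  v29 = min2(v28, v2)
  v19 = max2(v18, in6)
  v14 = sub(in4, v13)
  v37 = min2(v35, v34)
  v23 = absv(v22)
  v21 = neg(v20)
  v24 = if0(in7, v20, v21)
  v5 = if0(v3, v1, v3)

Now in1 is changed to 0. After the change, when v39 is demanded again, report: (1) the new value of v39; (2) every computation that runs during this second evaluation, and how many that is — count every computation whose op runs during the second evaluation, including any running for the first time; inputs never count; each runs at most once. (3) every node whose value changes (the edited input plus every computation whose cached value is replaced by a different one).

Initial pass — values computed on the first demand:
  v1 = min2(2, 2) = 2
  v2 = max2(2, -7) = 2
  v3 = min2(2, 2) = 2
  v4 = if0(v2=2 -> else branch v1) = 2
  v5 = if0(v3=2 -> else branch v3) = 2
  v6 = max2(2, 2) = 2
  v7 = min2(2, 2) = 2
  v18 = sub(2, 2) = 0
  v19 = max2(0, -7) = 0
  v20 = add(2, 0) = 2
  v21 = neg(2) = -2
  v22 = neg(-2) = 2
  v25 = if0(in3=-8 -> else branch v22) = 2
  v27 = max2(2, 2) = 2
  v28 = add(2, 2) = 4
  v30 = mul(-7, 4) = -28
  v32 = if0(in1=9 -> else branch v30) = -28
  v34 = max2(-28, -28) = -28
  v35 = min2(2, -28) = -28
  v37 = min2(-28, -28) = -28
  v39 = if0(in6=-7 -> else branch v37) = -28

Second demand — change propagation:
  v29: newly demanded (no cache) — executes and yields 2.
  v32: re-runs because in1 9->0; new result 2.
  v34: re-runs because v32 -28->2; new result 2.
  v35: re-runs because v32 -28->2; new result 2.
  v37: re-runs because v35 -28->2; v34 -28->2; new result 2.
  v39: re-runs because v37 -28->2; new result 2.

The important point: the flipped condition pulls in fresh nodes; v29 runs for the first time.

v39 now evaluates to 2.
Run set: v29, v32, v34, v35, v37, v39 (6 run).
Changed values: in1, v32, v34, v35, v37, v39.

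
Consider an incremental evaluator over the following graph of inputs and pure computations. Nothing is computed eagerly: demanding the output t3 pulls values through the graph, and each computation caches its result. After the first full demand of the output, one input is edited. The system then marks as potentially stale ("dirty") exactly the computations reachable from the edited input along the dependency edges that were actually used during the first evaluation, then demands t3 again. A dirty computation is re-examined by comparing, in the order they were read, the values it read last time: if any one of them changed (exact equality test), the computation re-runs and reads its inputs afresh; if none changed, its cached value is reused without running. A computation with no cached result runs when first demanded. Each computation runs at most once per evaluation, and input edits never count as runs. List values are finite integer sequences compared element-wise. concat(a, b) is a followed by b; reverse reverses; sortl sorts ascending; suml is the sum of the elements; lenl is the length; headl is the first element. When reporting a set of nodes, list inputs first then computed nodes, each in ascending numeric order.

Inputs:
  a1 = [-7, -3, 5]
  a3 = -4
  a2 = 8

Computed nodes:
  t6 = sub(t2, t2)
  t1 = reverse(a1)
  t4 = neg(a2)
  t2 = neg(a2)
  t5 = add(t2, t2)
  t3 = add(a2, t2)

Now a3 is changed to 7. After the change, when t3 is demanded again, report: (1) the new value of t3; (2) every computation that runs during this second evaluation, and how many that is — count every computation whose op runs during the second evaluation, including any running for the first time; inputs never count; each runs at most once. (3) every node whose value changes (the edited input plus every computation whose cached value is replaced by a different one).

t3 now evaluates to 0.
Run set: none (0 run).
Changed values: a3.
The important point: nothing the output needs ever reads a3, so the edit is invisible to it.

Initial pass — values computed on the first demand:
  t2 = neg(8) = -8
  t3 = add(8, -8) = 0

Second demand — change propagation:
  no demanded computation ever read a3, so the edit dirties nothing and nothing runs.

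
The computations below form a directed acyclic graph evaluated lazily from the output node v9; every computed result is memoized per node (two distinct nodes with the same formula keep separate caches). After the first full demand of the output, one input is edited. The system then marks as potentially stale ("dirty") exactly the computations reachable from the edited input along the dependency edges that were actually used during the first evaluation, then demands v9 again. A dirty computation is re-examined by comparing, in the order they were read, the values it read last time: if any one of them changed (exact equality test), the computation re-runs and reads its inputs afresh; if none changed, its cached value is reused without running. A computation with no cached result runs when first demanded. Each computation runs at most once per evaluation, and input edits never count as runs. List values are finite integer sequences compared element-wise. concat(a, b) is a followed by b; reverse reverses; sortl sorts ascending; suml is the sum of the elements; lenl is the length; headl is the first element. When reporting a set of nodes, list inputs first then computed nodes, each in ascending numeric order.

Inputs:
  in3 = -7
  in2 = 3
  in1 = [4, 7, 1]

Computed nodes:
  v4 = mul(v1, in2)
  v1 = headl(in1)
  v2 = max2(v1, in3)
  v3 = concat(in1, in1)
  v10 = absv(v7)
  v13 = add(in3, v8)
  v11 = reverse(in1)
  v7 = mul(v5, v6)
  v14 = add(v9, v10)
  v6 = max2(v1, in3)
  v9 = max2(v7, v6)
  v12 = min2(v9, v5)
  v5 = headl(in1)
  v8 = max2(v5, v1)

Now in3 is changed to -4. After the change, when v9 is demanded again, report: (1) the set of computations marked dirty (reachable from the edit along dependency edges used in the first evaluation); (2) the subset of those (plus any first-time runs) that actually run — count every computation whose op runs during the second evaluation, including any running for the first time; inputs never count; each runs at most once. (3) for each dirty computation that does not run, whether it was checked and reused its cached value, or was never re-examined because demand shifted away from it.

First demand of the output computes:
  v1 = headl([4, 7, 1]) = 4
  v5 = headl([4, 7, 1]) = 4
  v6 = max2(4, -7) = 4
  v7 = mul(4, 4) = 16
  v9 = max2(16, 4) = 16

After the edit, cleaning proceeds:
  v6: a read changed (in3 -7->-4) — executes, giving 4 — identical to its old value.
  v7: dirty, but its reads are unchanged (v5 unchanged, v6 unchanged); cached 16 stands.
  v9: dirty, but its reads are unchanged (v7 unchanged, v6 unchanged); cached 16 stands.

Note the absorption at v6: it re-runs yet its value is the same, leaving the output's value untouched.

The edit dirties: v6, v7, v9.
1 computations run: v6.
Cache hits after checking: v7, v9.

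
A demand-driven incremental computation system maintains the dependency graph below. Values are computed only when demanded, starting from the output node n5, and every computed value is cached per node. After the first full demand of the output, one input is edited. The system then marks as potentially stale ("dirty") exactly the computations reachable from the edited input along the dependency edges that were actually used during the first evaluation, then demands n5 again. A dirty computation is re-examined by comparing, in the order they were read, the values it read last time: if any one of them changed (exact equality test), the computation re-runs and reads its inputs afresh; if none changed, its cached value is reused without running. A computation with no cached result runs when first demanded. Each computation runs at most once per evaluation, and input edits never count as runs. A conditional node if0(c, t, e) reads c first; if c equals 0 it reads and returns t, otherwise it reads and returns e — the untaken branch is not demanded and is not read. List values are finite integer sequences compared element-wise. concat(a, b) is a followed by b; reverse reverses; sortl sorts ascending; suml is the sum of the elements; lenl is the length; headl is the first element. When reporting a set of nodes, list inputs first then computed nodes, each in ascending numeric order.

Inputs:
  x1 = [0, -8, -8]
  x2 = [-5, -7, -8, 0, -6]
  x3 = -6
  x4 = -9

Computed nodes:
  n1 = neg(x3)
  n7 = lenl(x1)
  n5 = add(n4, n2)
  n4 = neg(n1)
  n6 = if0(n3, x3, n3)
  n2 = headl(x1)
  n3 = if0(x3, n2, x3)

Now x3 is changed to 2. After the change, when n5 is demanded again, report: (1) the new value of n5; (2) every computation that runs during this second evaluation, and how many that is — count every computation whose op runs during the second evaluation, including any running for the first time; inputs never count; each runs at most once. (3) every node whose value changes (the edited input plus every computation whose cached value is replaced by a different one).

New value of n5: 2.
Computations that run: n1, n4, n5 — 3 in total.
Values that change: x3, n1, n4, n5.

First evaluation (everything demanded from the output):
  n1 = neg(-6) = 6
  n2 = headl([0, -8, -8]) = 0
  n4 = neg(6) = -6
  n5 = add(-6, 0) = -6

Propagation after the edit:
  n1: runs — x3 -6->2; result -2.
  n4: runs — n1 6->-2; result 2.
  n5: runs — n4 -6->2; result 2.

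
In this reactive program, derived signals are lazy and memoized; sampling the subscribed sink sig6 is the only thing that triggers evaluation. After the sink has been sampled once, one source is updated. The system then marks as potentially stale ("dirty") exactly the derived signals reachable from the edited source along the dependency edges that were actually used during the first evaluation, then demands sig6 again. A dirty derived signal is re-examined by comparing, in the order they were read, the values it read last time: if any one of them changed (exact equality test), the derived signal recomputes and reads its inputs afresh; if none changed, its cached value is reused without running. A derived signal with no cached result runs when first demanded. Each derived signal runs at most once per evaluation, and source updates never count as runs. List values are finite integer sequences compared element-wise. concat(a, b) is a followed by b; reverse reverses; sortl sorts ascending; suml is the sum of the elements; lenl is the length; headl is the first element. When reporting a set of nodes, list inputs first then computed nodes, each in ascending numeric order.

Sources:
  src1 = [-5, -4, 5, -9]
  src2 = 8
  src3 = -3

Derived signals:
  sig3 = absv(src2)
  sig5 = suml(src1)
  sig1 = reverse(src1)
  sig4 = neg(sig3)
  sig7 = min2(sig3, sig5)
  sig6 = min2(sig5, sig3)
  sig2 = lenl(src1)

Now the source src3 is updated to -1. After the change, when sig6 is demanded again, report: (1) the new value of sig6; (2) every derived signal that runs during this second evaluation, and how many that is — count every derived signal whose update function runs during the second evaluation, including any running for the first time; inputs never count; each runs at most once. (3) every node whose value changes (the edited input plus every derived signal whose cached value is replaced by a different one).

Demanding sig6 again yields -13.
0 derived signals run: none.
The nodes whose values change: src3.
Note the shortcut — nothing in the graph depends on src3 at all, so no recomputation happens.

First demand of the output computes:
  sig3 = absv(8) = 8
  sig5 = suml([-5, -4, 5, -9]) = -13
  sig6 = min2(-13, 8) = -13

After the edit, cleaning proceeds:
  no node depends on src3 at all; the second demand re-runs nothing.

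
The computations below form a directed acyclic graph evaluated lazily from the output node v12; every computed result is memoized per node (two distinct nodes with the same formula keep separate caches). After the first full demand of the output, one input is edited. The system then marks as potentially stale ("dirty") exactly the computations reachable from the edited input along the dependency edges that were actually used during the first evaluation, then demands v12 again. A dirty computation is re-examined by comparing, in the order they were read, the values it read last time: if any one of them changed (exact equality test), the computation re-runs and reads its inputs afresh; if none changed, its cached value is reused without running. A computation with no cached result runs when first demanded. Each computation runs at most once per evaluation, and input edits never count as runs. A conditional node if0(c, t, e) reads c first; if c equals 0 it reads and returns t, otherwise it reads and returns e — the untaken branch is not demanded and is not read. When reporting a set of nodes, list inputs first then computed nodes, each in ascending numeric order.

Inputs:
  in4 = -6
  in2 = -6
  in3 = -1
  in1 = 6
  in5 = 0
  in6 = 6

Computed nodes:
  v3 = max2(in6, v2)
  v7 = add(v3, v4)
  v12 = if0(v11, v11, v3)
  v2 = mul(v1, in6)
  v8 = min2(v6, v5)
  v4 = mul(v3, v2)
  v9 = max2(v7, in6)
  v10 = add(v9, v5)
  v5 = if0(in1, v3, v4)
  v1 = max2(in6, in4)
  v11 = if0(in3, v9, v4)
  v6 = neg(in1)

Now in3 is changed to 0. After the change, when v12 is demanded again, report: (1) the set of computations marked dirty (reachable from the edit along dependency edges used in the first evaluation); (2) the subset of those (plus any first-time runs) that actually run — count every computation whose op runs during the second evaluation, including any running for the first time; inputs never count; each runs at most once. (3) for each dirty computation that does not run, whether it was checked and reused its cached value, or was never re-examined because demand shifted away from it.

First demand of the output computes:
  v1 = max2(6, -6) = 6
  v2 = mul(6, 6) = 36
  v3 = max2(6, 36) = 36
  v4 = mul(36, 36) = 1296
  v11 = if0(in3=-1 -> else branch v4) = 1296
  v12 = if0(v11=1296 -> else branch v3) = 36

After the edit, cleaning proceeds:
  v7: had never run; runs now, result 1332.
  v9: had never run; runs now, result 1332.
  v11: a read changed (in3 -1->0) — executes, giving 1332.
  v12: a read changed (v11 1296->1332) — executes, giving 36 — identical to its old value.

Note the branch switch — v7, v9 had no cache and run now for the first time.

The edit dirties: v11, v12.
4 computations run: v7, v9, v11, v12.
No dirty computation escaped a run.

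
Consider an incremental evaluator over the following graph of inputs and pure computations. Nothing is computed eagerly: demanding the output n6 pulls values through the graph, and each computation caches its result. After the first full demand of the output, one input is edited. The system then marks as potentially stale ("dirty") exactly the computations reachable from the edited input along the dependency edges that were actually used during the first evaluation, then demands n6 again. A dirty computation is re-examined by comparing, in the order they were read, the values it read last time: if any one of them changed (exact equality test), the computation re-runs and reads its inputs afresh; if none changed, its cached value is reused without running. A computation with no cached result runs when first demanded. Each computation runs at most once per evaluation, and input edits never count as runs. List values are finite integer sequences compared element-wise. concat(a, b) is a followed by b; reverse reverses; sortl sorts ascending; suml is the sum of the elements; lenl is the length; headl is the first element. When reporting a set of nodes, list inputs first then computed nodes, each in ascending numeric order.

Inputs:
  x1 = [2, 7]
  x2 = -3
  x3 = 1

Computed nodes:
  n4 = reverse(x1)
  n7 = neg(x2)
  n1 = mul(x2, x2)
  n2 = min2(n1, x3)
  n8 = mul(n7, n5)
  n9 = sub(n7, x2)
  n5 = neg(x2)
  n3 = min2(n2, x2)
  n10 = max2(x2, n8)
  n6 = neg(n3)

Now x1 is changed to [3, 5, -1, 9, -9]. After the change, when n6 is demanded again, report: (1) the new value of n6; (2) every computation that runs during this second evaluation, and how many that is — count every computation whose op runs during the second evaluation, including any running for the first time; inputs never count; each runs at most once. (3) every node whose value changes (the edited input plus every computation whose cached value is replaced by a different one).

Initial pass — values computed on the first demand:
  n1 = mul(-3, -3) = 9
  n2 = min2(9, 1) = 1
  n3 = min2(1, -3) = -3
  n6 = neg(-3) = 3

Second demand — change propagation:
  no demanded computation ever read x1, so the edit dirties nothing and nothing runs.

The important point: nothing the output needs ever reads x1, so the edit is invisible to it.

n6 now evaluates to 3.
Run set: none (0 run).
Changed values: x1.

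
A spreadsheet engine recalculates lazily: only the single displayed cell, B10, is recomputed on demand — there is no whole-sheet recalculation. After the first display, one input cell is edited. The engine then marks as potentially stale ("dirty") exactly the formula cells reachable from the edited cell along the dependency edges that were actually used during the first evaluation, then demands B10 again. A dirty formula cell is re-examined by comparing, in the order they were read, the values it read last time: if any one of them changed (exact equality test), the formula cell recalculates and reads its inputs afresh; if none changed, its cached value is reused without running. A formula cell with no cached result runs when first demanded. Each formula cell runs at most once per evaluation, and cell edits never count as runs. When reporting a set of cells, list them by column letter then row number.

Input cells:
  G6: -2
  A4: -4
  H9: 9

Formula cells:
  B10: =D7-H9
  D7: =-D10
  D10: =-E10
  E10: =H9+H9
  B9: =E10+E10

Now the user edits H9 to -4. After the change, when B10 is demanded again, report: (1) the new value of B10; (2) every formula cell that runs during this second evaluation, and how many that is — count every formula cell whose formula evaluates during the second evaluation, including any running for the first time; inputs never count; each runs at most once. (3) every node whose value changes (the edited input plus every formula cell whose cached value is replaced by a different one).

New value of B10: -4.
Formula cells that run: B10, D7, D10, E10 — 4 in total.
Values that change: B10, D7, D10, E10, H9.

First evaluation (everything demanded from the output):
  E10 = 9 + 9 = 18
  D10 = -(18) = -18
  D7 = -(-18) = 18
  B10 = 18 - 9 = 9

Propagation after the edit:
  E10: runs — H9 9->-4; H9 9->-4; result -8.
  D10: runs — E10 18->-8; result 8.
  D7: runs — D10 -18->8; result -8.
  B10: runs — D7 18->-8; H9 9->-4; result -4.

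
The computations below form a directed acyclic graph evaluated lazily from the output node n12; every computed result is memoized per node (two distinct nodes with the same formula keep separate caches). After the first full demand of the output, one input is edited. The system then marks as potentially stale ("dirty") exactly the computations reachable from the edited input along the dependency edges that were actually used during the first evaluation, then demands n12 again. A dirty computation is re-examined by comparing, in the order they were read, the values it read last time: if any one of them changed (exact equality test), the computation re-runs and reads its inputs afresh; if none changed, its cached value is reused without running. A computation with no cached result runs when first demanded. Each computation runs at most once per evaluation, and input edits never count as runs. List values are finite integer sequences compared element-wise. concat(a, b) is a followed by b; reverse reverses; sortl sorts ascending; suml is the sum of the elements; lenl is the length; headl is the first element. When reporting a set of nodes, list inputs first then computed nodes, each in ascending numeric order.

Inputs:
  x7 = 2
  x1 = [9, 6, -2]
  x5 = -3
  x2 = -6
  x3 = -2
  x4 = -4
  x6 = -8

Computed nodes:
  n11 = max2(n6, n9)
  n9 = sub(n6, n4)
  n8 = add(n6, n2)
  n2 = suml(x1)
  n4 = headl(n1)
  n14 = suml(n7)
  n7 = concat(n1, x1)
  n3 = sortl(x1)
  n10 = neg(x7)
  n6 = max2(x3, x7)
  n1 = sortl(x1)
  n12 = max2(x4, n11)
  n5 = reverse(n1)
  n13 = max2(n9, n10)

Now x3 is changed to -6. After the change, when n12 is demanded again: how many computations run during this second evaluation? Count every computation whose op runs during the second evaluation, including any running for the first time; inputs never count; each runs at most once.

First demand of the output computes:
  n1 = sortl([9, 6, -2]) = [-2, 6, 9]
  n4 = headl([-2, 6, 9]) = -2
  n6 = max2(-2, 2) = 2
  n9 = sub(2, -2) = 4
  n11 = max2(2, 4) = 4
  n12 = max2(-4, 4) = 4

After the edit, cleaning proceeds:
  n6: a read changed (x3 -2->-6) — executes, giving 2 — identical to its old value.
  n9: dirty, but its reads are unchanged (n6 unchanged, n4 unchanged); cached 4 stands.
  n11: dirty, but its reads are unchanged (n6 unchanged, n9 unchanged); cached 4 stands.
  n12: dirty, but its reads are unchanged (x4 unchanged, n11 unchanged); cached 4 stands.

Note the absorption at n6: it re-runs yet its value is the same, leaving the output's value untouched.

1 computations run: n6.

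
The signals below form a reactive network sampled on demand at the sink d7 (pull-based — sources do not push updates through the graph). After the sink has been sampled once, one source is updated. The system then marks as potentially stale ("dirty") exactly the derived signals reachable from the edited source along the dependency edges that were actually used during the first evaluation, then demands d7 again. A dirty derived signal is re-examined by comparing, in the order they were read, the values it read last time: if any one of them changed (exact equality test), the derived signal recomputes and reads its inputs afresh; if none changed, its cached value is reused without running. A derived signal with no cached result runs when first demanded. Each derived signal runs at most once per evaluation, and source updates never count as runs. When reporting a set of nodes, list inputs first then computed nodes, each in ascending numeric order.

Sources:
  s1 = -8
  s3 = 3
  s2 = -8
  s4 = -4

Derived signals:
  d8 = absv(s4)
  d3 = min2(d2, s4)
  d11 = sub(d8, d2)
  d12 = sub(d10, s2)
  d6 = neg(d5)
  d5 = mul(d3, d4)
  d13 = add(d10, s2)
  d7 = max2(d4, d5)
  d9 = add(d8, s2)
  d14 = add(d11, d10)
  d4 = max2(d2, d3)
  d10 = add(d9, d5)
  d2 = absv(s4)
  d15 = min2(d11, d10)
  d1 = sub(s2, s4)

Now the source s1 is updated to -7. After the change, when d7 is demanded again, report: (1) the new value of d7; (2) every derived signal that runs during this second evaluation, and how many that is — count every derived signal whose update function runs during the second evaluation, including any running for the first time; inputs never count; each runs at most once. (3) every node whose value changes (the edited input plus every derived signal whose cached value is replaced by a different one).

d7 now evaluates to 4.
Run set: none (0 run).
Changed values: s1.
The important point: nothing the output needs ever reads s1, so the edit is invisible to it.

Initial pass — values computed on the first demand:
  d2 = absv(-4) = 4
  d3 = min2(4, -4) = -4
  d4 = max2(4, -4) = 4
  d5 = mul(-4, 4) = -16
  d7 = max2(4, -16) = 4

Second demand — change propagation:
  no demanded computation ever read s1, so the edit dirties nothing and nothing runs.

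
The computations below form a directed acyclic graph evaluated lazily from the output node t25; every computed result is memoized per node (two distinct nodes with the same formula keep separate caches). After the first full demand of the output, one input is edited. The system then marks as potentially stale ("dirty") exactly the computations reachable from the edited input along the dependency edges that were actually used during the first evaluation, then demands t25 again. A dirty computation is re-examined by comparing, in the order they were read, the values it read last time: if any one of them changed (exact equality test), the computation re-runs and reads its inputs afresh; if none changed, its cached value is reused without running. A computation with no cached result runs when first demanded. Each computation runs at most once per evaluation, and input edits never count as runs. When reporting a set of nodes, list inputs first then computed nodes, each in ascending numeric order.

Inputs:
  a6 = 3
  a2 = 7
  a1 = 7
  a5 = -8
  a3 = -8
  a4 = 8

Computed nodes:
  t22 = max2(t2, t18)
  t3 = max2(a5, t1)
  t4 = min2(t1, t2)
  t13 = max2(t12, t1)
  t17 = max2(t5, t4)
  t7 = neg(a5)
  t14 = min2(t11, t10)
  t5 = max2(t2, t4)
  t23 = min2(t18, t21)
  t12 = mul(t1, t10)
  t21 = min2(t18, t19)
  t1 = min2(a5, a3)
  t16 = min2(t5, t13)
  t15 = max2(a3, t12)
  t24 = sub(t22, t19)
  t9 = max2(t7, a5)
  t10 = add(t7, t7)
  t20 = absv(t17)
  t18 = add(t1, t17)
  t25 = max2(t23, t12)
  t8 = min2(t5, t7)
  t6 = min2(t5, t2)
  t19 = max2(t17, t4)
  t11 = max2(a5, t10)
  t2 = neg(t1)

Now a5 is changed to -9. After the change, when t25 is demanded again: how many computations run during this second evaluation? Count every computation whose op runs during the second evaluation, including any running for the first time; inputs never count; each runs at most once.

12 computations run: t1, t2, t4, t5, t7, t10, t12, t17, t18, t19, t21, t25.
Note where the cutoff bites: t23 is checked, finds nothing changed, and keeps its cache.

First demand of the output computes:
  t1 = min2(-8, -8) = -8
  t2 = neg(-8) = 8
  t4 = min2(-8, 8) = -8
  t5 = max2(8, -8) = 8
  t7 = neg(-8) = 8
  t10 = add(8, 8) = 16
  t12 = mul(-8, 16) = -128
  t17 = max2(8, -8) = 8
  t18 = add(-8, 8) = 0
  t19 = max2(8, -8) = 8
  t21 = min2(0, 8) = 0
  t23 = min2(0, 0) = 0
  t25 = max2(0, -128) = 0

After the edit, cleaning proceeds:
  t1: a read changed (a5 -8->-9) — executes, giving -9.
  t2: a read changed (t1 -8->-9) — executes, giving 9.
  t4: a read changed (t1 -8->-9; t2 8->9) — executes, giving -9.
  t5: a read changed (t2 8->9; t4 -8->-9) — executes, giving 9.
  t7: a read changed (a5 -8->-9) — executes, giving 9.
  t10: a read changed (t7 8->9; t7 8->9) — executes, giving 18.
  t12: a read changed (t1 -8->-9; t10 16->18) — executes, giving -162.
  t17: a read changed (t5 8->9; t4 -8->-9) — executes, giving 9.
  t18: a read changed (t1 -8->-9; t17 8->9) — executes, giving 0 — identical to its old value.
  t19: a read changed (t17 8->9; t4 -8->-9) — executes, giving 9.
  t21: a read changed (t19 8->9) — executes, giving 0 — identical to its old value.
  t23: dirty, but its reads are unchanged (t18 unchanged, t21 unchanged); cached 0 stands.
  t25: a read changed (t12 -128->-162) — executes, giving 0 — identical to its old value.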